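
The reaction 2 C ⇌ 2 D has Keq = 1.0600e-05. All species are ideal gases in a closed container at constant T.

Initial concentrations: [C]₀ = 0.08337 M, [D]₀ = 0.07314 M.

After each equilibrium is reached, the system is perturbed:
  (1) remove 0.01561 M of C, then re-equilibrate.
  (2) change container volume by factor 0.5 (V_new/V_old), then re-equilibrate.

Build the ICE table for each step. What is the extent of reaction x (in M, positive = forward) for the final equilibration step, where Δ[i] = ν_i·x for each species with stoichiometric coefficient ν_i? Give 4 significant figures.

x = 0 M

Q₀ = 0.7696 vs Keq = 1.0600e-05 ⇒ Q>K, reverse
Step 1:
                    C           D
  init        0.08337     0.07314
  Δ           0.07263    -0.07263
  eq            0.156  5.0791e-04
  solve Keq expr → x = -0.03632; check Q = 1.0600e-05
Then remove 0.01561 M of C.
Step 2:
                    C           D
  init         0.1404  5.0791e-04
  Δ        5.0658e-05 -5.0658e-05
  eq           0.1404  4.5725e-04
  solve Keq expr → x = -2.5329e-05; check Q = 1.0600e-05
Then change container volume by factor 0.5 (V_new/V_old).
Step 3:
                    C           D
  init         0.2809  9.1450e-04
  Δ                 0           0
  eq           0.2809  9.1450e-04
  solve Keq expr → x = 0; check Q = 1.0600e-05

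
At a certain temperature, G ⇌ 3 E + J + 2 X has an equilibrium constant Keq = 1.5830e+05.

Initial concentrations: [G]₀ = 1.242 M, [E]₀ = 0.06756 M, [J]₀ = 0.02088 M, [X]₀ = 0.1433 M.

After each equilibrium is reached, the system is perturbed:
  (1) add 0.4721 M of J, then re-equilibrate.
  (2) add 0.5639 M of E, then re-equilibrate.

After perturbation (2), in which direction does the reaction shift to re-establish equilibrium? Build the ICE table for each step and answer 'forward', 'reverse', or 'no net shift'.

Direction: reverse

Q₀ = 1.0646e-07 vs Keq = 1.5830e+05 ⇒ Q<K, forward
Step 1:
                    G           E           J           X
  Initial       1.242     0.06756     0.02088      0.1433
  Change       -1.239       3.717       1.239       2.478
  Equil      0.002965       3.785        1.26       2.621
  solve Keq expr → x = 1.239; check Q = 1.5830e+05
Then add 0.4721 M of J.
Step 2:
                    G           E           J           X
  Initial    0.002965       3.785       1.732       2.621
  Change     0.001091   -0.003273   -0.001091   -0.002182
  Equil      0.004056       3.781       1.731       2.619
  solve Keq expr → x = -0.001091; check Q = 1.5830e+05
Then add 0.5639 M of E.
Step 3:
                    G           E           J           X
  Initial    0.004056       4.345       1.731       2.619
  Change     0.002046   -0.006138   -0.002046   -0.004092
  Equil      0.006102       4.339       1.729       2.615
  solve Keq expr → x = -0.002046; check Q = 1.5830e+05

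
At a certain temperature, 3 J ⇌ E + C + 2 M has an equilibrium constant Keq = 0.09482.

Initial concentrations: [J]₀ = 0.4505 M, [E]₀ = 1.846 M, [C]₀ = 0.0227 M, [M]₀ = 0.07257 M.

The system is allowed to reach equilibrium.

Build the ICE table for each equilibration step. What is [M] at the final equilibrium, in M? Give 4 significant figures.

Q₀ = 0.002414 vs Keq = 0.09482 ⇒ Q<K, forward
Step 1:
                  J         E         C         M
  Initial    0.4505     1.846    0.0227   0.07257
  Change    -0.1294   0.04314   0.04314   0.08628
  Equil      0.3211     1.889   0.06584    0.1589
  solve Keq expr → x = 0.04314; check Q = 0.09482

[M]_eq = 0.1589 M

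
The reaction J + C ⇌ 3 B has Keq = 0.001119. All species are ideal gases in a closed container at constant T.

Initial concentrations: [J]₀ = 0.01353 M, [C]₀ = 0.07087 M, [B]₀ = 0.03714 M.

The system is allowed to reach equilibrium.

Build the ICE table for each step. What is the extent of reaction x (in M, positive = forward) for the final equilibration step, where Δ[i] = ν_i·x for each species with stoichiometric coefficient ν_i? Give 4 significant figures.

Q₀ = 0.05343 vs Keq = 0.001119 ⇒ Q>K, reverse
Step 1:
                    J           C           B
  Initial     0.01353     0.07087     0.03714
  Change     0.008232    0.008232     -0.0247
  Equil       0.02176      0.0791     0.01244
  solve Keq expr → x = -0.008232; check Q = 0.001119

x = -0.008232 M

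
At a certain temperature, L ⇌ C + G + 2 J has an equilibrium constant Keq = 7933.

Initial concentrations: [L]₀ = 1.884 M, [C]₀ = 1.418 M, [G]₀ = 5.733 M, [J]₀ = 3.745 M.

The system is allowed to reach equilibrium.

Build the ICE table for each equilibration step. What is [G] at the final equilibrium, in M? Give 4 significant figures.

Q₀ = 60.52 vs Keq = 7933 ⇒ Q<K, forward
Step 1:
                   L          C          G          J
  init         1.884      1.418      5.733      3.745
  Δ            -1.73       1.73       1.73       3.46
  eq          0.1538      3.148      7.463      7.205
  solve Keq expr → x = 1.73; check Q = 7933

[G]_eq = 7.463 M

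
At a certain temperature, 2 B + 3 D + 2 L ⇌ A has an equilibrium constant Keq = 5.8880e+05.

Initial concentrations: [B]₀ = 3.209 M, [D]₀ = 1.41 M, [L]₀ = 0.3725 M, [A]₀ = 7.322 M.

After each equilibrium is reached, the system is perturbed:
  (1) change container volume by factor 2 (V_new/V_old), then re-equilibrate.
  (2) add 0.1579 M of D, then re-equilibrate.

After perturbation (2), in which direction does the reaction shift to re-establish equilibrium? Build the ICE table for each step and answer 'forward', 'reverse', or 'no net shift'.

Direction: forward

Q₀ = 1.828 vs Keq = 5.8880e+05 ⇒ Q<K, forward
Step 1:
                    B           D           L           A
  init          3.209        1.41      0.3725       7.322
  Δ           -0.3709     -0.5564     -0.3709      0.1855
  eq            2.838      0.8536    0.001595       7.507
  solve Keq expr → x = 0.1855; check Q = 5.8880e+05
Then change container volume by factor 2 (V_new/V_old).
Step 2:
                    B           D           L           A
  init          1.419      0.4268  7.9761e-04       3.754
  Δ          0.005381    0.008071    0.005381    -0.00269
  eq            1.424      0.4349    0.006178       3.751
  solve Keq expr → x = -0.00269; check Q = 5.8880e+05
Then add 0.1579 M of D.
Step 3:
                    B           D           L           A
  init          1.424      0.5928    0.006178       3.751
  Δ         -0.002256   -0.003384   -0.002256    0.001128
  eq            1.422      0.5894    0.003923       3.752
  solve Keq expr → x = 0.001128; check Q = 5.8880e+05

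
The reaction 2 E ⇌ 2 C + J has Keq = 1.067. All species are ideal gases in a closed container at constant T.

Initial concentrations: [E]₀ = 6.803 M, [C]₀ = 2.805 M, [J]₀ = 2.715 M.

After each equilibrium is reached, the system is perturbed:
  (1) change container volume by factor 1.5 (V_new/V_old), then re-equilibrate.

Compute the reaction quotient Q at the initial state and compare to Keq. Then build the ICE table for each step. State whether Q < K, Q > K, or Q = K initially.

Q₀ = 0.4616 vs Keq = 1.067 ⇒ Q<K, forward
Step 1:
                  E         C         J
  I           6.803     2.805     2.715
  C          -0.751     0.751    0.3755
  E           6.052     3.556     3.091
  solve Keq expr → x = 0.3755; check Q = 1.067
Then change container volume by factor 1.5 (V_new/V_old).
Step 2:
                  E         C         J
  I           4.035     2.371      2.06
  C         -0.2619    0.2619     0.131
  E           3.773     2.633     2.191
  solve Keq expr → x = 0.131; check Q = 1.067

Q₀ = 0.4616; Q < K (proceeds forward)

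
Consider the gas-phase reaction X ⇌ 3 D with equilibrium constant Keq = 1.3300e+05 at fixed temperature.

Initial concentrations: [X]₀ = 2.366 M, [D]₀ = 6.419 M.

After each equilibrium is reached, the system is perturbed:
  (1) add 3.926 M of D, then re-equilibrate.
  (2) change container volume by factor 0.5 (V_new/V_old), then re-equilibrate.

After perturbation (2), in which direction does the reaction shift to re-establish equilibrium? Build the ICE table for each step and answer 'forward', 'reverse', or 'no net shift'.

Direction: reverse

Q₀ = 111.8 vs Keq = 1.3300e+05 ⇒ Q<K, forward
Step 1:
                   X          D
  init         2.366      6.419
  Δ           -2.348      7.043
  eq         0.01834      13.46
  solve Keq expr → x = 2.348; check Q = 1.3300e+05
Then add 3.926 M of D.
Step 2:
                   X          D
  init       0.01834      17.39
  Δ          0.02076   -0.06228
  eq          0.0391      17.33
  solve Keq expr → x = -0.02076; check Q = 1.3300e+05
Then change container volume by factor 0.5 (V_new/V_old).
Step 3:
                   X          D
  init       0.07821      34.65
  Δ           0.2173    -0.6519
  eq          0.2955         34
  solve Keq expr → x = -0.2173; check Q = 1.3300e+05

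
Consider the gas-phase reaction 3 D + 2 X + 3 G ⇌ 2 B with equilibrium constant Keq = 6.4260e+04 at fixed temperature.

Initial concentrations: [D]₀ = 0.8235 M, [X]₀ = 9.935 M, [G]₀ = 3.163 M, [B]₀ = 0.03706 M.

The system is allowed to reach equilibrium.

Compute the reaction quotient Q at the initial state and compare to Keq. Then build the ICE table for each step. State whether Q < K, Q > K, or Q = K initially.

Q₀ = 7.8738e-07 vs Keq = 6.4260e+04 ⇒ Q<K, forward
Step 1:
                  D         X         G         B
  init       0.8235     9.935     3.163   0.03706
  Δ         -0.8218   -0.5479   -0.8218    0.5479
  eq       0.001676     9.387     2.341    0.5849
  solve Keq expr → x = 0.2739; check Q = 6.4260e+04

Q₀ = 7.8738e-07; Q < K (proceeds forward)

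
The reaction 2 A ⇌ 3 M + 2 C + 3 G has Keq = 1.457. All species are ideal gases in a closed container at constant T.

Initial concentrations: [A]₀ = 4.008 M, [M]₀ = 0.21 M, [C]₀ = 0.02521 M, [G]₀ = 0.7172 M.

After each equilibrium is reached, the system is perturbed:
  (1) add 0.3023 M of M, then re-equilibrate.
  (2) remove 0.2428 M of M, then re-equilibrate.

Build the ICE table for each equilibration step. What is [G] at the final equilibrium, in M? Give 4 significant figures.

[G]_eq = 1.914 M

Q₀ = 1.3517e-07 vs Keq = 1.457 ⇒ Q<K, forward
Step 1:
                  A         M         C         G
  I           4.008      0.21   0.02521    0.7172
  C         -0.8127     1.219    0.8127     1.219
  E           3.195     1.429    0.8379     1.936
  solve Keq expr → x = 0.4064; check Q = 1.457
Then add 0.3023 M of M.
Step 2:
                  A         M         C         G
  I           3.195     1.731    0.8379     1.936
  C         0.07034   -0.1055  -0.07034   -0.1055
  E           3.266     1.626    0.7676     1.831
  solve Keq expr → x = -0.03517; check Q = 1.457
Then remove 0.2428 M of M.
Step 3:
                  A         M         C         G
  I           3.266     1.383    0.7676     1.831
  C         -0.0558    0.0837    0.0558    0.0837
  E            3.21     1.467    0.8234     1.914
  solve Keq expr → x = 0.0279; check Q = 1.457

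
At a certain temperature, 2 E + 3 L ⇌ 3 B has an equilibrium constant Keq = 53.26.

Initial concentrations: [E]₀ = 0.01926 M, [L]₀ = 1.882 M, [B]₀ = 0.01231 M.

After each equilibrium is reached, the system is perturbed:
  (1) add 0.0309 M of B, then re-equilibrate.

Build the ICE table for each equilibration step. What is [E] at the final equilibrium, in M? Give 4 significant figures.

[E]_eq = 0.001017 M

Q₀ = 7.5440e-04 vs Keq = 53.26 ⇒ Q<K, forward
Step 1:
                    E           L           B
  Initial     0.01926       1.882     0.01231
  Change     -0.01882    -0.02823     0.02823
  Equil    4.4306e-04       1.854     0.04054
  solve Keq expr → x = 0.009408; check Q = 53.26
Then add 0.0309 M of B.
Step 2:
                    E           L           B
  Initial  4.4306e-04       1.854     0.07144
  Change   5.7408e-04  8.6112e-04 -8.6112e-04
  Equil      0.001017       1.855     0.07057
  solve Keq expr → x = -2.8704e-04; check Q = 53.26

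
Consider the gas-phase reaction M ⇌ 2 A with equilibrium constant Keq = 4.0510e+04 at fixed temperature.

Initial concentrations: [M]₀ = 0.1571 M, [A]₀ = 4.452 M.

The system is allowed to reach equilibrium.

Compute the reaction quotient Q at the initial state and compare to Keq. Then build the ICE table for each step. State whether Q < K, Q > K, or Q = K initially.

Q₀ = 126.2; Q < K (proceeds forward)

Q₀ = 126.2 vs Keq = 4.0510e+04 ⇒ Q<K, forward
Step 1:
                   M          A
  I           0.1571      4.452
  C          -0.1565     0.3131
  E       5.6050e-04      4.765
  solve Keq expr → x = 0.1565; check Q = 4.0510e+04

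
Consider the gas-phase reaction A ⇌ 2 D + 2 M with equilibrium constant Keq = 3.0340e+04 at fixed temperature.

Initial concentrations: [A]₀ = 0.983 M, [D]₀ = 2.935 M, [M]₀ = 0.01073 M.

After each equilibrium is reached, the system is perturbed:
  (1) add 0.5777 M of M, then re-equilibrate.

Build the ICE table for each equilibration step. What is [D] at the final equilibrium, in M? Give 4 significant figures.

[D]_eq = 4.891 M

Q₀ = 0.001009 vs Keq = 3.0340e+04 ⇒ Q<K, forward
Step 1:
                   A          D          M
  init         0.983      2.935    0.01073
  Δ          -0.9799       1.96       1.96
  eq        0.003067      4.895      1.971
  solve Keq expr → x = 0.9799; check Q = 3.0340e+04
Then add 0.5777 M of M.
Step 2:
                   A          D          M
  init      0.003067      4.895      2.548
  Δ         0.002037  -0.004073  -0.004073
  eq        0.005103      4.891      2.544
  solve Keq expr → x = -0.002037; check Q = 3.0340e+04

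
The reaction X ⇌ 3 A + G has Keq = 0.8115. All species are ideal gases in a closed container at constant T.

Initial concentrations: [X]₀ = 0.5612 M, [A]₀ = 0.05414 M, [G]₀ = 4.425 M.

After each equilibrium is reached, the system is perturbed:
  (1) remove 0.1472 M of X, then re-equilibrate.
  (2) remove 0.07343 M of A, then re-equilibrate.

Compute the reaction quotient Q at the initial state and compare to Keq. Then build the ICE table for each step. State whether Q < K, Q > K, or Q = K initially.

Q₀ = 0.001251 vs Keq = 0.8115 ⇒ Q<K, forward
Step 1:
                   X          A          G
  Initial     0.5612    0.05414      4.425
  Change     -0.1243      0.373     0.1243
  Equil       0.4369     0.4271      4.549
  solve Keq expr → x = 0.1243; check Q = 0.8115
Then remove 0.1472 M of X.
Step 2:
                   X          A          G
  Initial     0.2897     0.4271      4.549
  Change     0.01585   -0.04756   -0.01585
  Equil       0.3055     0.3796      4.533
  solve Keq expr → x = -0.01585; check Q = 0.8115
Then remove 0.07343 M of A.
Step 3:
                   X          A          G
  Initial     0.3055     0.3061      4.533
  Change    -0.02128    0.06383    0.02128
  Equil       0.2842       0.37      4.555
  solve Keq expr → x = 0.02128; check Q = 0.8115

Q₀ = 0.001251; Q < K (proceeds forward)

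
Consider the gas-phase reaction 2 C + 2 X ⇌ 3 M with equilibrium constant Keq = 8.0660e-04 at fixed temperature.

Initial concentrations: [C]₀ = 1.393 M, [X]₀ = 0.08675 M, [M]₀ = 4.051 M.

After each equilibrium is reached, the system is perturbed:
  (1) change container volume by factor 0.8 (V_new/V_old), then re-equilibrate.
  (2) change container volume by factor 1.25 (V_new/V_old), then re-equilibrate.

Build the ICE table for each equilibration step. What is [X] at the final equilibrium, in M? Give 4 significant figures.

[X]_eq = 2.508 M

Q₀ = 4552 vs Keq = 8.0660e-04 ⇒ Q>K, reverse
Step 1:
                  C         X         M
  init        1.393   0.08675     4.051
  Δ           2.421     2.421    -3.632
  eq          3.814     2.508    0.4194
  solve Keq expr → x = -1.211; check Q = 8.0660e-04
Then change container volume by factor 0.8 (V_new/V_old).
Step 2:
                  C         X         M
  init        4.768     3.135    0.5243
  Δ        -0.02383  -0.02383   0.03575
  eq          4.744     3.111      0.56
  solve Keq expr → x = 0.01192; check Q = 8.0660e-04
Then change container volume by factor 1.25 (V_new/V_old).
Step 3:
                  C         X         M
  init        3.795     2.489     0.448
  Δ         0.01906   0.01906   -0.0286
  eq          3.814     2.508    0.4194
  solve Keq expr → x = -0.009532; check Q = 8.0660e-04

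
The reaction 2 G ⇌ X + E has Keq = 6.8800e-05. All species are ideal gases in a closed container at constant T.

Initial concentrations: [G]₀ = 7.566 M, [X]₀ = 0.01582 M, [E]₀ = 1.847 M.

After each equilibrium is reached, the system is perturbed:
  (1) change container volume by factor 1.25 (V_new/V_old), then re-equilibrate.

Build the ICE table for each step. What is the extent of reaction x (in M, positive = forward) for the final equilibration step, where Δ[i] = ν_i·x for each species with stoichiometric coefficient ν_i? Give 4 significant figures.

Q₀ = 5.1044e-04 vs Keq = 6.8800e-05 ⇒ Q>K, reverse
Step 1:
                  G         X         E
  init        7.566   0.01582     1.847
  Δ         0.02731  -0.01366  -0.01366
  eq          7.593  0.002164     1.833
  solve Keq expr → x = -0.01366; check Q = 6.8800e-05
Then change container volume by factor 1.25 (V_new/V_old).
Step 2:
                  G         X         E
  init        6.075  0.001731     1.467
  Δ               0         0         0
  eq          6.075  0.001731     1.467
  solve Keq expr → x = 0; check Q = 6.8800e-05

x = 0 M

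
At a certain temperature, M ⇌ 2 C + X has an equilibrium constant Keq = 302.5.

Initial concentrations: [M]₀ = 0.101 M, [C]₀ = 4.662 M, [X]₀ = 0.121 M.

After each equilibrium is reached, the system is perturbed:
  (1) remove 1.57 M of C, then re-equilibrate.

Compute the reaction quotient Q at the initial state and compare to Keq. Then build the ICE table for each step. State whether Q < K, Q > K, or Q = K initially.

Q₀ = 26.04; Q < K (proceeds forward)

Q₀ = 26.04 vs Keq = 302.5 ⇒ Q<K, forward
Step 1:
                   M          C          X
  init         0.101      4.662      0.121
  Δ         -0.08509     0.1702    0.08509
  eq         0.01591      4.832     0.2061
  solve Keq expr → x = 0.08509; check Q = 302.5
Then remove 1.57 M of C.
Step 2:
                   M          C          X
  init       0.01591      3.262     0.2061
  Δ         -0.00829    0.01658    0.00829
  eq        0.007619      3.279     0.2144
  solve Keq expr → x = 0.00829; check Q = 302.5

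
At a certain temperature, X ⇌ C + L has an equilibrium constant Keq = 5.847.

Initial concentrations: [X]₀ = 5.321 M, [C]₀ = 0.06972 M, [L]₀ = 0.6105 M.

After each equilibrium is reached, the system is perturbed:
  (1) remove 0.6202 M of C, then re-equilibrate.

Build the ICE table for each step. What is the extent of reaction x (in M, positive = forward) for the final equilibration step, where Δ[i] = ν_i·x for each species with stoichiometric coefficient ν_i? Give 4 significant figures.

x = 0.189 M

Q₀ = 0.007999 vs Keq = 5.847 ⇒ Q<K, forward
Step 1:
                   X          C          L
  Initial      5.321    0.06972     0.6105
  Change      -3.196      3.196      3.196
  Equil        2.125      3.265      3.806
  solve Keq expr → x = 3.196; check Q = 5.847
Then remove 0.6202 M of C.
Step 2:
                   X          C          L
  Initial      2.125      2.645      3.806
  Change      -0.189      0.189      0.189
  Equil        1.936      2.834      3.995
  solve Keq expr → x = 0.189; check Q = 5.847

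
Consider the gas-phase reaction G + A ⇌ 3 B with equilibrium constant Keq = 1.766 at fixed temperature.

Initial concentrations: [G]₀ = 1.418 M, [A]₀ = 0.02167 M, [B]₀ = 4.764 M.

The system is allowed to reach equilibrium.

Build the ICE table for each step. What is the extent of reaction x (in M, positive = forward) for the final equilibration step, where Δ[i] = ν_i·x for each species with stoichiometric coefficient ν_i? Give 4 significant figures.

x = -1.035 M

Q₀ = 3519 vs Keq = 1.766 ⇒ Q>K, reverse
Step 1:
                  G         A         B
  init        1.418   0.02167     4.764
  Δ           1.035     1.035    -3.104
  eq          2.453     1.056      1.66
  solve Keq expr → x = -1.035; check Q = 1.766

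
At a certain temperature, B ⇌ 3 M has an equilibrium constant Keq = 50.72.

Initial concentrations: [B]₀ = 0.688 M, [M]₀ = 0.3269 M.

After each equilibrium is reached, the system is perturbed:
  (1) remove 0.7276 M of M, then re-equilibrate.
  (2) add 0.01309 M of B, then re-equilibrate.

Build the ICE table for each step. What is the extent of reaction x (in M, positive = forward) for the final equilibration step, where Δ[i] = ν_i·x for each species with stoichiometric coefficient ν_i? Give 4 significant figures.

Q₀ = 0.05078 vs Keq = 50.72 ⇒ Q<K, forward
Step 1:
                  B         M
  Initial     0.688    0.3269
  Change    -0.5415     1.624
  Equil      0.1465     1.951
  solve Keq expr → x = 0.5415; check Q = 50.72
Then remove 0.7276 M of M.
Step 2:
                  B         M
  Initial    0.1465     1.224
  Change   -0.08337    0.2501
  Equil     0.06313     1.474
  solve Keq expr → x = 0.08337; check Q = 50.72
Then add 0.01309 M of B.
Step 3:
                  B         M
  Initial   0.07622     1.474
  Change  -0.009398   0.02819
  Equil     0.06682     1.502
  solve Keq expr → x = 0.009398; check Q = 50.72

x = 0.009398 M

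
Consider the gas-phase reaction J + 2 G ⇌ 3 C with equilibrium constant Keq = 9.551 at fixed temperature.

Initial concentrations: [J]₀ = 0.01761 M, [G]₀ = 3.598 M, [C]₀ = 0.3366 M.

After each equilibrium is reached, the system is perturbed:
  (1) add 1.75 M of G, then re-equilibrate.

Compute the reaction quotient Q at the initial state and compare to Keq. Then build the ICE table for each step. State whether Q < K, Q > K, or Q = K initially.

Q₀ = 0.1673; Q < K (proceeds forward)

Q₀ = 0.1673 vs Keq = 9.551 ⇒ Q<K, forward
Step 1:
                   J          G          C
  init       0.01761      3.598     0.3366
  Δ         -0.01713   -0.03426    0.05139
  eq      4.8149e-04      3.564      0.388
  solve Keq expr → x = 0.01713; check Q = 9.551
Then add 1.75 M of G.
Step 2:
                   J          G          C
  init    4.8149e-04      5.314      0.388
  Δ       -2.6355e-04 -5.2710e-04 7.9065e-04
  eq      2.1794e-04      5.313     0.3888
  solve Keq expr → x = 2.6355e-04; check Q = 9.551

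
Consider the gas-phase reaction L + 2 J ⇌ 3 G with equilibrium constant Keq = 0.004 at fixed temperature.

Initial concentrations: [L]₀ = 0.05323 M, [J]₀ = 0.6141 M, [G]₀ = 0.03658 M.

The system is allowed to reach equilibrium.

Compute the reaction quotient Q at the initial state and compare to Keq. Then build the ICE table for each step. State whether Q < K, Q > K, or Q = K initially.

Q₀ = 0.002438; Q < K (proceeds forward)

Q₀ = 0.002438 vs Keq = 0.004 ⇒ Q<K, forward
Step 1:
                   L          J          G
  init       0.05323     0.6141    0.03658
  Δ        -0.001949  -0.003899   0.005848
  eq         0.05128     0.6102    0.04243
  solve Keq expr → x = 0.001949; check Q = 0.004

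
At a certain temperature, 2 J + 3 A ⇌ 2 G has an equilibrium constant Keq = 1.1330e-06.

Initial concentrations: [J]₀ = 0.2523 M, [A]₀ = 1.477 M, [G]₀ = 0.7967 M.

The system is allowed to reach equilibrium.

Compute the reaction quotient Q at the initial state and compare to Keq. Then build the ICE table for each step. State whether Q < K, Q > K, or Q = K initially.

Q₀ = 3.095; Q > K (proceeds reverse)

Q₀ = 3.095 vs Keq = 1.1330e-06 ⇒ Q>K, reverse
Step 1:
                    J           A           G
  Initial      0.2523       1.477      0.7967
  Change       0.7919       1.188     -0.7919
  Equil         1.044       2.665    0.004835
  solve Keq expr → x = -0.3959; check Q = 1.1330e-06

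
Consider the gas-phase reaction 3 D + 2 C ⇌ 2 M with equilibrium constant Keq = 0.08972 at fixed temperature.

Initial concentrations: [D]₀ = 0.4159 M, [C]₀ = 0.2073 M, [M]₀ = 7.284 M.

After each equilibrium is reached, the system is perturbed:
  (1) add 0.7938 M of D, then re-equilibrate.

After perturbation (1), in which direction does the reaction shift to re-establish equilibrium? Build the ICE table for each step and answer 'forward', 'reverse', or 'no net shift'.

Q₀ = 1.7162e+04 vs Keq = 0.08972 ⇒ Q>K, reverse
Step 1:
                    D           C           M
  Initial      0.4159      0.2073       7.284
  Change        3.281       2.187      -2.187
  Equil         3.696       2.394       5.097
  solve Keq expr → x = -1.094; check Q = 0.08972
Then add 0.7938 M of D.
Step 2:
                    D           C           M
  Initial        4.49       2.394       5.097
  Change      -0.3785     -0.2524      0.2524
  Equil         4.112       2.142       5.349
  solve Keq expr → x = 0.1262; check Q = 0.08972

Direction: forward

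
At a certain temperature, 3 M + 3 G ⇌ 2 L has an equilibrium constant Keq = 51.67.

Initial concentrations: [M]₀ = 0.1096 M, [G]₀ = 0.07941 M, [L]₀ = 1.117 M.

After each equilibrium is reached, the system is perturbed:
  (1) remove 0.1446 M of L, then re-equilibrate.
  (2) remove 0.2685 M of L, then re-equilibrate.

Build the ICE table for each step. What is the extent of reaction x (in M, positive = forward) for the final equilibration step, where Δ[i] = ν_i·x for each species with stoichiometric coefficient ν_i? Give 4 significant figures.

x = 0.01864 M

Q₀ = 1.8926e+06 vs Keq = 51.67 ⇒ Q>K, reverse
Step 1:
                  M         G         L
  init       0.1096   0.07941     1.117
  Δ           0.397     0.397   -0.2647
  eq         0.5066    0.4764    0.8523
  solve Keq expr → x = -0.1323; check Q = 51.67
Then remove 0.1446 M of L.
Step 2:
                  M         G         L
  init       0.5066    0.4764    0.7077
  Δ         -0.0258   -0.0258    0.0172
  eq         0.4808    0.4506    0.7249
  solve Keq expr → x = 0.008599; check Q = 51.67
Then remove 0.2685 M of L.
Step 3:
                  M         G         L
  init       0.4808    0.4506    0.4564
  Δ        -0.05591  -0.05591   0.03727
  eq         0.4249    0.3947    0.4937
  solve Keq expr → x = 0.01864; check Q = 51.67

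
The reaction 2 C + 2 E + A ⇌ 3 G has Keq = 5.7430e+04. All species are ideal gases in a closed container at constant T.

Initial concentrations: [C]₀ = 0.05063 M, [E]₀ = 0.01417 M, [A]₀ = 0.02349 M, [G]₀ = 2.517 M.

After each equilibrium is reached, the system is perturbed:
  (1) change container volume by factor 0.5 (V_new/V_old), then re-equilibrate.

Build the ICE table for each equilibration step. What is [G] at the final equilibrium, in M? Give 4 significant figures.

Q₀ = 1.3189e+09 vs Keq = 5.7430e+04 ⇒ Q>K, reverse
Step 1:
                    C           E           A           G
  Initial     0.05063     0.01417     0.02349       2.517
  Change       0.1745      0.1745     0.08724     -0.2617
  Equil        0.2251      0.1887      0.1107       2.255
  solve Keq expr → x = -0.08724; check Q = 5.7430e+04
Then change container volume by factor 0.5 (V_new/V_old).
Step 2:
                    C           E           A           G
  Initial      0.4502      0.3773      0.2215       4.511
  Change     -0.09485    -0.09485    -0.04742      0.1423
  Equil        0.3554      0.2825       0.174       4.653
  solve Keq expr → x = 0.04742; check Q = 5.7430e+04

[G]_eq = 4.653 M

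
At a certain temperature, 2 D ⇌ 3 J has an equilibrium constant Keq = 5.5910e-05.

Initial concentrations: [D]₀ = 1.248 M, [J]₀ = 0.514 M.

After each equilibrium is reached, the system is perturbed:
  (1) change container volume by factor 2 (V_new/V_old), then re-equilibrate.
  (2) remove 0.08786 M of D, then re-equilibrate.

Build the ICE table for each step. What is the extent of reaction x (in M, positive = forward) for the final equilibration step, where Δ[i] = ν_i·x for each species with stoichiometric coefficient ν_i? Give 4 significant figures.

Q₀ = 0.08719 vs Keq = 5.5910e-05 ⇒ Q>K, reverse
Step 1:
                   D          J
  Initial      1.248      0.514
  Change      0.3084    -0.4626
  Equil        1.556    0.05136
  solve Keq expr → x = -0.1542; check Q = 5.5910e-05
Then change container volume by factor 2 (V_new/V_old).
Step 2:
                   D          J
  Initial     0.7782    0.02568
  Change   -0.004369   0.006553
  Equil       0.7738    0.03223
  solve Keq expr → x = 0.002184; check Q = 5.5910e-05
Then remove 0.08786 M of D.
Step 3:
                   D          J
  Initial      0.686    0.03223
  Change    0.001627  -0.002441
  Equil       0.6876    0.02979
  solve Keq expr → x = -8.1373e-04; check Q = 5.5910e-05

x = -8.1373e-04 M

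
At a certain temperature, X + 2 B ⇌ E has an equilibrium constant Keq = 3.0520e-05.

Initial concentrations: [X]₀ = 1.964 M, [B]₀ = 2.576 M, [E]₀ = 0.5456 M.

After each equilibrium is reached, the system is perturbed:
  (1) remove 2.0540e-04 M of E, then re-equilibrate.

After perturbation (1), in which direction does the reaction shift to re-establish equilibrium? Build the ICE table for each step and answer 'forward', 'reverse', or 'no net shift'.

Q₀ = 0.04186 vs Keq = 3.0520e-05 ⇒ Q>K, reverse
Step 1:
                    X           B           E
  Initial       1.964       2.576      0.5456
  Change       0.5446       1.089     -0.5446
  Equil         2.509       3.665    0.001028
  solve Keq expr → x = -0.5446; check Q = 3.0520e-05
Then remove 2.0540e-04 M of E.
Step 2:
                    X           B           E
  Initial       2.509       3.665  8.2307e-04
  Change  -2.0509e-04 -4.1017e-04  2.0509e-04
  Equil         2.508       3.665    0.001028
  solve Keq expr → x = 2.0509e-04; check Q = 3.0520e-05

Direction: forward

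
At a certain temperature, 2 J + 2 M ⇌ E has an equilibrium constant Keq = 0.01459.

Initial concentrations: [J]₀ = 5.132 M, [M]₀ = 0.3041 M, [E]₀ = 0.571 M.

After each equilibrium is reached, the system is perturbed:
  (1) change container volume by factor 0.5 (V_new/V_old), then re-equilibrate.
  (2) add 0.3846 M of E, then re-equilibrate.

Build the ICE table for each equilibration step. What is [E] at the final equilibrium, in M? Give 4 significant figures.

Q₀ = 0.2344 vs Keq = 0.01459 ⇒ Q>K, reverse
Step 1:
                  J         M         E
  Initial     5.132    0.3041     0.571
  Change      0.516     0.516    -0.258
  Equil       5.648    0.8201     0.313
  solve Keq expr → x = -0.258; check Q = 0.01459
Then change container volume by factor 0.5 (V_new/V_old).
Step 2:
                  J         M         E
  Initial      11.3      1.64     0.626
  Change    -0.8324   -0.8324    0.4162
  Equil       10.46    0.8077     1.042
  solve Keq expr → x = 0.4162; check Q = 0.01459
Then add 0.3846 M of E.
Step 3:
                  J         M         E
  Initial     10.46    0.8077     1.427
  Change     0.1095    0.1095  -0.05473
  Equil       10.57    0.9172     1.372
  solve Keq expr → x = -0.05473; check Q = 0.01459

[E]_eq = 1.372 M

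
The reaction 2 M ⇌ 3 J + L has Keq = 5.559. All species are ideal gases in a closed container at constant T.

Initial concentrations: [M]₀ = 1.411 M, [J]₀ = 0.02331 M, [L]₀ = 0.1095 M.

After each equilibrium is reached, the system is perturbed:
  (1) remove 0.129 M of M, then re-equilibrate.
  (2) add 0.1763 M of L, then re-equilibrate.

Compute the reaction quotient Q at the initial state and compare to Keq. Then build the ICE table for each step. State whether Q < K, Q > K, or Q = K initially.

Q₀ = 6.9661e-07; Q < K (proceeds forward)

Q₀ = 6.9661e-07 vs Keq = 5.559 ⇒ Q<K, forward
Step 1:
                   M          J          L
  Initial      1.411    0.02331     0.1095
  Change     -0.9002       1.35     0.4501
  Equil       0.5108      1.374     0.5596
  solve Keq expr → x = 0.4501; check Q = 5.559
Then remove 0.129 M of M.
Step 2:
                   M          J          L
  Initial     0.3818      1.374     0.5596
  Change     0.06355   -0.09533   -0.03178
  Equil       0.4453      1.278     0.5278
  solve Keq expr → x = -0.03178; check Q = 5.559
Then add 0.1763 M of L.
Step 3:
                   M          J          L
  Initial     0.4453      1.278     0.7041
  Change     0.03335   -0.05003   -0.01668
  Equil       0.4787      1.228     0.6875
  solve Keq expr → x = -0.01668; check Q = 5.559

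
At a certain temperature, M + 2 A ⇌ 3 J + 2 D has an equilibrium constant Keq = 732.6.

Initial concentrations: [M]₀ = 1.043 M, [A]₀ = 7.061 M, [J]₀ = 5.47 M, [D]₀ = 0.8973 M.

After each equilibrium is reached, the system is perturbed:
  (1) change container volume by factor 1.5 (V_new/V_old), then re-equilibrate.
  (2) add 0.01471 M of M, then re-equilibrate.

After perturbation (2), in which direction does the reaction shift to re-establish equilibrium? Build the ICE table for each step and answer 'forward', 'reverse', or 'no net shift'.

Direction: forward

Q₀ = 2.534 vs Keq = 732.6 ⇒ Q<K, forward
Step 1:
                   M          A          J          D
  I            1.043      7.061       5.47     0.8973
  C          -0.8676     -1.735      2.603      1.735
  E           0.1754      5.326      8.073      2.632
  solve Keq expr → x = 0.8676; check Q = 732.6
Then change container volume by factor 1.5 (V_new/V_old).
Step 2:
                   M          A          J          D
  I            0.117      3.551      5.382      1.755
  C         -0.05014    -0.1003     0.1504     0.1003
  E          0.06682       3.45      5.532      1.855
  solve Keq expr → x = 0.05014; check Q = 732.6
Then add 0.01471 M of M.
Step 3:
                   M          A          J          D
  I          0.08153       3.45      5.532      1.855
  C         -0.01099   -0.02198    0.03297    0.02198
  E          0.07054      3.428      5.565      1.877
  solve Keq expr → x = 0.01099; check Q = 732.6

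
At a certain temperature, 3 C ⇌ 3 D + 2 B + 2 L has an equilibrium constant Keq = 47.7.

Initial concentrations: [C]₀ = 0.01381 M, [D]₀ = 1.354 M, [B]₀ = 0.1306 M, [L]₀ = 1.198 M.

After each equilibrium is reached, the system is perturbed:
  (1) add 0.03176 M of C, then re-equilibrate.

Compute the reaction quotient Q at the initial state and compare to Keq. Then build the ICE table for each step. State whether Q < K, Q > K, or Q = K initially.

Q₀ = 2.3071e+04 vs Keq = 47.7 ⇒ Q>K, reverse
Step 1:
                  C         D         B         L
  I         0.01381     1.354    0.1306     1.198
  C         0.06375  -0.06375   -0.0425   -0.0425
  E         0.07756      1.29    0.0881     1.155
  solve Keq expr → x = -0.02125; check Q = 47.7
Then add 0.03176 M of C.
Step 2:
                  C         D         B         L
  I          0.1093      1.29    0.0881     1.155
  C        -0.02144   0.02144   0.01429   0.01429
  E         0.08788     1.312    0.1024      1.17
  solve Keq expr → x = 0.007147; check Q = 47.7

Q₀ = 2.3071e+04; Q > K (proceeds reverse)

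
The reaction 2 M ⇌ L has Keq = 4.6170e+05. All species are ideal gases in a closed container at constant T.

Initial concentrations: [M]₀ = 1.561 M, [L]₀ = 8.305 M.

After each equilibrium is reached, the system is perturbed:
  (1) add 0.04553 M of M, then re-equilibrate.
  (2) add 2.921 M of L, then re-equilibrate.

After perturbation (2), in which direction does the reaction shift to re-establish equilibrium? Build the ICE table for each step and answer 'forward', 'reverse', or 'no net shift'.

Q₀ = 3.408 vs Keq = 4.6170e+05 ⇒ Q<K, forward
Step 1:
                   M          L
  I            1.561      8.305
  C           -1.557     0.7783
  E         0.004435      9.083
  solve Keq expr → x = 0.7783; check Q = 4.6170e+05
Then add 0.04553 M of M.
Step 2:
                   M          L
  I          0.04997      9.083
  C         -0.04552    0.02276
  E         0.004441      9.106
  solve Keq expr → x = 0.02276; check Q = 4.6170e+05
Then add 2.921 M of L.
Step 3:
                   M          L
  I         0.004441      12.03
  C       6.6276e-04 -3.3138e-04
  E         0.005104      12.03
  solve Keq expr → x = -3.3138e-04; check Q = 4.6170e+05

Direction: reverse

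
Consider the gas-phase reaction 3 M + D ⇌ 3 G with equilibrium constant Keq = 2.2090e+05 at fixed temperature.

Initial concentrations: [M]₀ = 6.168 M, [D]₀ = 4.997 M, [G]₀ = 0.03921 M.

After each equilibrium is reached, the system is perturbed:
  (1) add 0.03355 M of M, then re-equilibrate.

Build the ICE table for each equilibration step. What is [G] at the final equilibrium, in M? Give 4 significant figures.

[G]_eq = 6.17 M

Q₀ = 5.1410e-08 vs Keq = 2.2090e+05 ⇒ Q<K, forward
Step 1:
                    M           D           G
  init          6.168       4.997     0.03921
  Δ            -6.097      -2.032       6.097
  eq          0.07067       2.965       6.137
  solve Keq expr → x = 2.032; check Q = 2.2090e+05
Then add 0.03355 M of M.
Step 2:
                    M           D           G
  init         0.1042       2.965       6.137
  Δ          -0.03308    -0.01103     0.03308
  eq          0.07113       2.954        6.17
  solve Keq expr → x = 0.01103; check Q = 2.2090e+05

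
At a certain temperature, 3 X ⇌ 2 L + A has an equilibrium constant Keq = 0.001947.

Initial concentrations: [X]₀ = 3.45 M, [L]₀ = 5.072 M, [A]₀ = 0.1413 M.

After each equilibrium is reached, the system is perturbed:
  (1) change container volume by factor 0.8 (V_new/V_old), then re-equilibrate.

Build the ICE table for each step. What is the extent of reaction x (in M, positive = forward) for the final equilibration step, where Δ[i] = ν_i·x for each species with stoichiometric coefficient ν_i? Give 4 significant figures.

Q₀ = 0.08852 vs Keq = 0.001947 ⇒ Q>K, reverse
Step 1:
                   X          L          A
  I             3.45      5.072     0.1413
  C           0.4093    -0.2729    -0.1364
  E            3.859      4.799   0.004859
  solve Keq expr → x = -0.1364; check Q = 0.001947
Then change container volume by factor 0.8 (V_new/V_old).
Step 2:
                   X          L          A
  I            4.824      5.999   0.006074
  C                0          0          0
  E            4.824      5.999   0.006074
  solve Keq expr → x = 0; check Q = 0.001947

x = 0 M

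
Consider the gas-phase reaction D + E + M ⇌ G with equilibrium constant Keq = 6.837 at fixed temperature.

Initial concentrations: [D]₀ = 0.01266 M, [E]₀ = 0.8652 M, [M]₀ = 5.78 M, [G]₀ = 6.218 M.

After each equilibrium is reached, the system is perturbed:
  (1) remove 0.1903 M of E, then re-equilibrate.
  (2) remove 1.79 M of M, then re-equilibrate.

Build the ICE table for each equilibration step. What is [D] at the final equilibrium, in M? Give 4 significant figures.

[D]_eq = 0.2328 M

Q₀ = 98.21 vs Keq = 6.837 ⇒ Q>K, reverse
Step 1:
                   D          E          M          G
  Initial    0.01266     0.8652       5.78      6.218
  Change      0.1373     0.1373     0.1373    -0.1373
  Equil       0.1499      1.002      5.917      6.081
  solve Keq expr → x = -0.1373; check Q = 6.837
Then remove 0.1903 M of E.
Step 2:
                   D          E          M          G
  Initial     0.1499     0.8122      5.917      6.081
  Change     0.02745    0.02745    0.02745   -0.02745
  Equil       0.1774     0.8396      5.945      6.053
  solve Keq expr → x = -0.02745; check Q = 6.837
Then remove 1.79 M of M.
Step 3:
                   D          E          M          G
  Initial     0.1774     0.8396      4.155      6.053
  Change     0.05542    0.05542    0.05542   -0.05542
  Equil       0.2328      0.895       4.21      5.998
  solve Keq expr → x = -0.05542; check Q = 6.837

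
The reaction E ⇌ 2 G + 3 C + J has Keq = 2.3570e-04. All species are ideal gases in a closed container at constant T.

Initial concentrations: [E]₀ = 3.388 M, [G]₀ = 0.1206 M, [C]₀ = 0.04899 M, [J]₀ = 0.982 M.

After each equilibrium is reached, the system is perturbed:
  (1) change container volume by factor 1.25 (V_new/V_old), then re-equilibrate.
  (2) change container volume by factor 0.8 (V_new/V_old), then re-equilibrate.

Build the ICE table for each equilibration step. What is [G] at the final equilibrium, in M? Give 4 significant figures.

Q₀ = 4.9566e-07 vs Keq = 2.3570e-04 ⇒ Q<K, forward
Step 1:
                   E          G          C          J
  Initial      3.388     0.1206    0.04899      0.982
  Change    -0.06141     0.1228     0.1842    0.06141
  Equil        3.327     0.2434     0.2332      1.043
  solve Keq expr → x = 0.06141; check Q = 2.3570e-04
Then change container volume by factor 1.25 (V_new/V_old).
Step 2:
                   E          G          C          J
  Initial      2.661     0.1947     0.1866     0.8347
  Change    -0.01775    0.03549    0.05324    0.01775
  Equil        2.644     0.2302     0.2398     0.8525
  solve Keq expr → x = 0.01775; check Q = 2.3570e-04
Then change container volume by factor 0.8 (V_new/V_old).
Step 3:
                   E          G          C          J
  Initial      3.304     0.2878     0.2998      1.066
  Change     0.02218   -0.04437   -0.06655   -0.02218
  Equil        3.327     0.2434     0.2332      1.043
  solve Keq expr → x = -0.02218; check Q = 2.3570e-04

[G]_eq = 0.2434 M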